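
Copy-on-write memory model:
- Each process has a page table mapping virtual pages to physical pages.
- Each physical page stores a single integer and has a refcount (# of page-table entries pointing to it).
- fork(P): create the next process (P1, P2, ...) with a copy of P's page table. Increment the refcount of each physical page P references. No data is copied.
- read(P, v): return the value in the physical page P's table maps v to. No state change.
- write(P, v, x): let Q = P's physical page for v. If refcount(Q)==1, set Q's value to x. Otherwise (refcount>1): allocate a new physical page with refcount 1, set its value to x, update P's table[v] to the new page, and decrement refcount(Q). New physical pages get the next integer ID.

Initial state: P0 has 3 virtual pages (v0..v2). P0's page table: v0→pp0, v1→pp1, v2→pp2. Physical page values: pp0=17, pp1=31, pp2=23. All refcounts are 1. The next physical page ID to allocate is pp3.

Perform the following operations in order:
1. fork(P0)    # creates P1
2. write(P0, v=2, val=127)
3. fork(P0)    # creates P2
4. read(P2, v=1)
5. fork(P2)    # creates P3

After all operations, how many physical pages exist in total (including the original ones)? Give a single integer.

Op 1: fork(P0) -> P1. 3 ppages; refcounts: pp0:2 pp1:2 pp2:2
Op 2: write(P0, v2, 127). refcount(pp2)=2>1 -> COPY to pp3. 4 ppages; refcounts: pp0:2 pp1:2 pp2:1 pp3:1
Op 3: fork(P0) -> P2. 4 ppages; refcounts: pp0:3 pp1:3 pp2:1 pp3:2
Op 4: read(P2, v1) -> 31. No state change.
Op 5: fork(P2) -> P3. 4 ppages; refcounts: pp0:4 pp1:4 pp2:1 pp3:3

Answer: 4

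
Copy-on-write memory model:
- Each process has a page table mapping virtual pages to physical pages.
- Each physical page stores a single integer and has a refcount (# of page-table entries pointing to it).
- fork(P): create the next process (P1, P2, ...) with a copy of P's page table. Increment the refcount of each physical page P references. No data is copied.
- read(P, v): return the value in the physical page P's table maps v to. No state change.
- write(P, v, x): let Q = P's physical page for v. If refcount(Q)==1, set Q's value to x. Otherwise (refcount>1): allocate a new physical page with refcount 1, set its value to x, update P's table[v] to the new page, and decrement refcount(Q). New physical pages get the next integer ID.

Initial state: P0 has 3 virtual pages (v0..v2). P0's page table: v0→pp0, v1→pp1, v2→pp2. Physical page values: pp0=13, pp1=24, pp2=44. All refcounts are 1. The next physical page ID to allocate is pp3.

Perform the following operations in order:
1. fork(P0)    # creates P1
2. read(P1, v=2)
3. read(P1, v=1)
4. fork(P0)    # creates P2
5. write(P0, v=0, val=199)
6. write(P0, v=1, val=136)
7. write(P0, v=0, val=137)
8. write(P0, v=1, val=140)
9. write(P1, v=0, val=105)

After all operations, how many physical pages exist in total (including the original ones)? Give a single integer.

Answer: 6

Derivation:
Op 1: fork(P0) -> P1. 3 ppages; refcounts: pp0:2 pp1:2 pp2:2
Op 2: read(P1, v2) -> 44. No state change.
Op 3: read(P1, v1) -> 24. No state change.
Op 4: fork(P0) -> P2. 3 ppages; refcounts: pp0:3 pp1:3 pp2:3
Op 5: write(P0, v0, 199). refcount(pp0)=3>1 -> COPY to pp3. 4 ppages; refcounts: pp0:2 pp1:3 pp2:3 pp3:1
Op 6: write(P0, v1, 136). refcount(pp1)=3>1 -> COPY to pp4. 5 ppages; refcounts: pp0:2 pp1:2 pp2:3 pp3:1 pp4:1
Op 7: write(P0, v0, 137). refcount(pp3)=1 -> write in place. 5 ppages; refcounts: pp0:2 pp1:2 pp2:3 pp3:1 pp4:1
Op 8: write(P0, v1, 140). refcount(pp4)=1 -> write in place. 5 ppages; refcounts: pp0:2 pp1:2 pp2:3 pp3:1 pp4:1
Op 9: write(P1, v0, 105). refcount(pp0)=2>1 -> COPY to pp5. 6 ppages; refcounts: pp0:1 pp1:2 pp2:3 pp3:1 pp4:1 pp5:1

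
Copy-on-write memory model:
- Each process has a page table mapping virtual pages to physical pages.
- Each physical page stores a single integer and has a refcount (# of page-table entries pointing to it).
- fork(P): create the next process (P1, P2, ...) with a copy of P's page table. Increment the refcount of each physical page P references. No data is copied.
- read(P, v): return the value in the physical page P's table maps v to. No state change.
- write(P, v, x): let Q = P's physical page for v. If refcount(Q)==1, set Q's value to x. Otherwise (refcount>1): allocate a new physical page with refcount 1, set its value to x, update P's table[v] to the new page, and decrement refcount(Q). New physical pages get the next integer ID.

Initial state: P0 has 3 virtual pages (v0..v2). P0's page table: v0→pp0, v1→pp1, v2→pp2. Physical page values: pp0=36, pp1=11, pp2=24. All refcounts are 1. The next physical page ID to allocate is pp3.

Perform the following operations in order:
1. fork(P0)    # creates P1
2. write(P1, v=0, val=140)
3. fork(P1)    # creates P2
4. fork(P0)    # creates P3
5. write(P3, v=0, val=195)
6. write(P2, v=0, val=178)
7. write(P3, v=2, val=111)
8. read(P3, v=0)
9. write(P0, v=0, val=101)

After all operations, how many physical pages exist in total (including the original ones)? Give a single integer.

Answer: 7

Derivation:
Op 1: fork(P0) -> P1. 3 ppages; refcounts: pp0:2 pp1:2 pp2:2
Op 2: write(P1, v0, 140). refcount(pp0)=2>1 -> COPY to pp3. 4 ppages; refcounts: pp0:1 pp1:2 pp2:2 pp3:1
Op 3: fork(P1) -> P2. 4 ppages; refcounts: pp0:1 pp1:3 pp2:3 pp3:2
Op 4: fork(P0) -> P3. 4 ppages; refcounts: pp0:2 pp1:4 pp2:4 pp3:2
Op 5: write(P3, v0, 195). refcount(pp0)=2>1 -> COPY to pp4. 5 ppages; refcounts: pp0:1 pp1:4 pp2:4 pp3:2 pp4:1
Op 6: write(P2, v0, 178). refcount(pp3)=2>1 -> COPY to pp5. 6 ppages; refcounts: pp0:1 pp1:4 pp2:4 pp3:1 pp4:1 pp5:1
Op 7: write(P3, v2, 111). refcount(pp2)=4>1 -> COPY to pp6. 7 ppages; refcounts: pp0:1 pp1:4 pp2:3 pp3:1 pp4:1 pp5:1 pp6:1
Op 8: read(P3, v0) -> 195. No state change.
Op 9: write(P0, v0, 101). refcount(pp0)=1 -> write in place. 7 ppages; refcounts: pp0:1 pp1:4 pp2:3 pp3:1 pp4:1 pp5:1 pp6:1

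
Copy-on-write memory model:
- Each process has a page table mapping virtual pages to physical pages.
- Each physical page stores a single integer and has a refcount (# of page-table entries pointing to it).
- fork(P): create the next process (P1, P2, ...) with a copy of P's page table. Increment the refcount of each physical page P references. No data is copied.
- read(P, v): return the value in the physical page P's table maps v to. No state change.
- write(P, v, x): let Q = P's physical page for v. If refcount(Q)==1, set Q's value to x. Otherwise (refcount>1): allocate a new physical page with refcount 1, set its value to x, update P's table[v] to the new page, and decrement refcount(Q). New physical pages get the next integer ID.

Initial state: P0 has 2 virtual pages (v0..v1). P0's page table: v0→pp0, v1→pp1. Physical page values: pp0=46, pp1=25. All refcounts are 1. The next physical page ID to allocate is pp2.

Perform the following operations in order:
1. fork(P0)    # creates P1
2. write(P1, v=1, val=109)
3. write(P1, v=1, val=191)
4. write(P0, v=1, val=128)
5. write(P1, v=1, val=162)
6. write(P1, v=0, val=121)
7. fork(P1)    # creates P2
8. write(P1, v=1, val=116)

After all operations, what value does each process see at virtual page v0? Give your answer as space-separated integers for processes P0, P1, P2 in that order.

Answer: 46 121 121

Derivation:
Op 1: fork(P0) -> P1. 2 ppages; refcounts: pp0:2 pp1:2
Op 2: write(P1, v1, 109). refcount(pp1)=2>1 -> COPY to pp2. 3 ppages; refcounts: pp0:2 pp1:1 pp2:1
Op 3: write(P1, v1, 191). refcount(pp2)=1 -> write in place. 3 ppages; refcounts: pp0:2 pp1:1 pp2:1
Op 4: write(P0, v1, 128). refcount(pp1)=1 -> write in place. 3 ppages; refcounts: pp0:2 pp1:1 pp2:1
Op 5: write(P1, v1, 162). refcount(pp2)=1 -> write in place. 3 ppages; refcounts: pp0:2 pp1:1 pp2:1
Op 6: write(P1, v0, 121). refcount(pp0)=2>1 -> COPY to pp3. 4 ppages; refcounts: pp0:1 pp1:1 pp2:1 pp3:1
Op 7: fork(P1) -> P2. 4 ppages; refcounts: pp0:1 pp1:1 pp2:2 pp3:2
Op 8: write(P1, v1, 116). refcount(pp2)=2>1 -> COPY to pp4. 5 ppages; refcounts: pp0:1 pp1:1 pp2:1 pp3:2 pp4:1
P0: v0 -> pp0 = 46
P1: v0 -> pp3 = 121
P2: v0 -> pp3 = 121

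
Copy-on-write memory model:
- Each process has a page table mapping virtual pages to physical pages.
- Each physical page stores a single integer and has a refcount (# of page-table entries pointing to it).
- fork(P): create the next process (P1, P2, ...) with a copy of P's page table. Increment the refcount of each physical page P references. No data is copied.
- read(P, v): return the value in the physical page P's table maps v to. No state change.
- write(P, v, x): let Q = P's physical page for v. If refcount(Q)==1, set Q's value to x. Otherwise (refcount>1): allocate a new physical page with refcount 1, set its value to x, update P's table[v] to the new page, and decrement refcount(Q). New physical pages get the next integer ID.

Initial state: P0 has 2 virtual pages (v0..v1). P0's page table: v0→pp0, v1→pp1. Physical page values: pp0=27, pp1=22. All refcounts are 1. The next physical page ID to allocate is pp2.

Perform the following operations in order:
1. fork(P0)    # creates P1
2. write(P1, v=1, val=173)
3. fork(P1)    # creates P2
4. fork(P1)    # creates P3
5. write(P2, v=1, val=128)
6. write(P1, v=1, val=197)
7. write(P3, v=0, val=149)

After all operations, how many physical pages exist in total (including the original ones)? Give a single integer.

Answer: 6

Derivation:
Op 1: fork(P0) -> P1. 2 ppages; refcounts: pp0:2 pp1:2
Op 2: write(P1, v1, 173). refcount(pp1)=2>1 -> COPY to pp2. 3 ppages; refcounts: pp0:2 pp1:1 pp2:1
Op 3: fork(P1) -> P2. 3 ppages; refcounts: pp0:3 pp1:1 pp2:2
Op 4: fork(P1) -> P3. 3 ppages; refcounts: pp0:4 pp1:1 pp2:3
Op 5: write(P2, v1, 128). refcount(pp2)=3>1 -> COPY to pp3. 4 ppages; refcounts: pp0:4 pp1:1 pp2:2 pp3:1
Op 6: write(P1, v1, 197). refcount(pp2)=2>1 -> COPY to pp4. 5 ppages; refcounts: pp0:4 pp1:1 pp2:1 pp3:1 pp4:1
Op 7: write(P3, v0, 149). refcount(pp0)=4>1 -> COPY to pp5. 6 ppages; refcounts: pp0:3 pp1:1 pp2:1 pp3:1 pp4:1 pp5:1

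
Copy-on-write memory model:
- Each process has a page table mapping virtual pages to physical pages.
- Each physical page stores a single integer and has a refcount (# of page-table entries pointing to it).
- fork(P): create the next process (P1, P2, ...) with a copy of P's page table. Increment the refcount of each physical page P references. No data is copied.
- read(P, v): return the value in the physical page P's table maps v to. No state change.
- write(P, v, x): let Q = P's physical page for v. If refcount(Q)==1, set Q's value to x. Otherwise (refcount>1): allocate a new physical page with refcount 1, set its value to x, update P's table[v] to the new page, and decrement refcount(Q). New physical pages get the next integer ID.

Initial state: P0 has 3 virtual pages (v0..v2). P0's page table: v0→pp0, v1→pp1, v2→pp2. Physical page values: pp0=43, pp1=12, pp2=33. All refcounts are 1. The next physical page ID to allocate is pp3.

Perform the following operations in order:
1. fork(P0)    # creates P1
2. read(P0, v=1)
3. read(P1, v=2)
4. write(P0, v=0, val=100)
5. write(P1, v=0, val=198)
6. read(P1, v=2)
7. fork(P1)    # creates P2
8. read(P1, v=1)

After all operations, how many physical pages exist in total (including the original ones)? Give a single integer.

Answer: 4

Derivation:
Op 1: fork(P0) -> P1. 3 ppages; refcounts: pp0:2 pp1:2 pp2:2
Op 2: read(P0, v1) -> 12. No state change.
Op 3: read(P1, v2) -> 33. No state change.
Op 4: write(P0, v0, 100). refcount(pp0)=2>1 -> COPY to pp3. 4 ppages; refcounts: pp0:1 pp1:2 pp2:2 pp3:1
Op 5: write(P1, v0, 198). refcount(pp0)=1 -> write in place. 4 ppages; refcounts: pp0:1 pp1:2 pp2:2 pp3:1
Op 6: read(P1, v2) -> 33. No state change.
Op 7: fork(P1) -> P2. 4 ppages; refcounts: pp0:2 pp1:3 pp2:3 pp3:1
Op 8: read(P1, v1) -> 12. No state change.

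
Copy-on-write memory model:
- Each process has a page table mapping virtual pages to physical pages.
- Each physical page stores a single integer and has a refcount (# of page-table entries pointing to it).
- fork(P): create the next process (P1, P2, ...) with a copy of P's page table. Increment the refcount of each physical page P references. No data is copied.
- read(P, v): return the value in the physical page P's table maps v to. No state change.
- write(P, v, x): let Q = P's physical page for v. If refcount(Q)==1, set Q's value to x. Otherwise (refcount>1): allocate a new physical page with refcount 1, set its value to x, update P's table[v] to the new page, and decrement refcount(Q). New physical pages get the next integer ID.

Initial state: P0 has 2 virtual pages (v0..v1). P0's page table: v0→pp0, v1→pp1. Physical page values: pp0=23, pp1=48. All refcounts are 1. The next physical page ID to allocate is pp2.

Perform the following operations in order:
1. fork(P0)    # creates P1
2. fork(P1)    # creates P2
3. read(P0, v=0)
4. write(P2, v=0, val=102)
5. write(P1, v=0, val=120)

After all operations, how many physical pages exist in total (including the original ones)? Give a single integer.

Op 1: fork(P0) -> P1. 2 ppages; refcounts: pp0:2 pp1:2
Op 2: fork(P1) -> P2. 2 ppages; refcounts: pp0:3 pp1:3
Op 3: read(P0, v0) -> 23. No state change.
Op 4: write(P2, v0, 102). refcount(pp0)=3>1 -> COPY to pp2. 3 ppages; refcounts: pp0:2 pp1:3 pp2:1
Op 5: write(P1, v0, 120). refcount(pp0)=2>1 -> COPY to pp3. 4 ppages; refcounts: pp0:1 pp1:3 pp2:1 pp3:1

Answer: 4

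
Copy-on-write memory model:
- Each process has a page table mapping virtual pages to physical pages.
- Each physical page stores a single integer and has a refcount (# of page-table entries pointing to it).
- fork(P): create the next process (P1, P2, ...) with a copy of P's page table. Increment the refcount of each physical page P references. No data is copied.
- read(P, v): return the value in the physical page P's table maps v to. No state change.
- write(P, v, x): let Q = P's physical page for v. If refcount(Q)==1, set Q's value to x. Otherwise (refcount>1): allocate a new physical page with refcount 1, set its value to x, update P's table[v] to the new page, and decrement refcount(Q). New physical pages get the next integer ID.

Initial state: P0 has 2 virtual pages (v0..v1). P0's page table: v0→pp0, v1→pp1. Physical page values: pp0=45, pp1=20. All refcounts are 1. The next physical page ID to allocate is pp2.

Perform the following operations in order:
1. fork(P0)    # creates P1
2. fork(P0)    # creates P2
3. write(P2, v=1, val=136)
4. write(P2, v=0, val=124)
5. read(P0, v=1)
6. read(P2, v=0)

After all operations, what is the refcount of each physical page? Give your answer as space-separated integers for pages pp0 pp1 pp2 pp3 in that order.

Op 1: fork(P0) -> P1. 2 ppages; refcounts: pp0:2 pp1:2
Op 2: fork(P0) -> P2. 2 ppages; refcounts: pp0:3 pp1:3
Op 3: write(P2, v1, 136). refcount(pp1)=3>1 -> COPY to pp2. 3 ppages; refcounts: pp0:3 pp1:2 pp2:1
Op 4: write(P2, v0, 124). refcount(pp0)=3>1 -> COPY to pp3. 4 ppages; refcounts: pp0:2 pp1:2 pp2:1 pp3:1
Op 5: read(P0, v1) -> 20. No state change.
Op 6: read(P2, v0) -> 124. No state change.

Answer: 2 2 1 1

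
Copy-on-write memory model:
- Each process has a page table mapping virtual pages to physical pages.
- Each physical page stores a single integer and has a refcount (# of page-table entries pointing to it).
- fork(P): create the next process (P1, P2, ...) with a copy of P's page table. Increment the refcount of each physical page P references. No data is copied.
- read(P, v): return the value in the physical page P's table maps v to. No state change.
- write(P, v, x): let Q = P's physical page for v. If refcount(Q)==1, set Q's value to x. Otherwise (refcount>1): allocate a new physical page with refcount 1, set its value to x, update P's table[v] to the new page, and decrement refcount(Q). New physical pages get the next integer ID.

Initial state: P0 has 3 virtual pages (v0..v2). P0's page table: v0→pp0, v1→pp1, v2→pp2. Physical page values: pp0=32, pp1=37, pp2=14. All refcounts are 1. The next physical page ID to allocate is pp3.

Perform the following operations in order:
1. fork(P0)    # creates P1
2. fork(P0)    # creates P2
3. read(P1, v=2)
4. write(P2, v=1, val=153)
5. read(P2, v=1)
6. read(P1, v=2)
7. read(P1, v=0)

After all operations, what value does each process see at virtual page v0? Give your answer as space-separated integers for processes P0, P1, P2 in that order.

Op 1: fork(P0) -> P1. 3 ppages; refcounts: pp0:2 pp1:2 pp2:2
Op 2: fork(P0) -> P2. 3 ppages; refcounts: pp0:3 pp1:3 pp2:3
Op 3: read(P1, v2) -> 14. No state change.
Op 4: write(P2, v1, 153). refcount(pp1)=3>1 -> COPY to pp3. 4 ppages; refcounts: pp0:3 pp1:2 pp2:3 pp3:1
Op 5: read(P2, v1) -> 153. No state change.
Op 6: read(P1, v2) -> 14. No state change.
Op 7: read(P1, v0) -> 32. No state change.
P0: v0 -> pp0 = 32
P1: v0 -> pp0 = 32
P2: v0 -> pp0 = 32

Answer: 32 32 32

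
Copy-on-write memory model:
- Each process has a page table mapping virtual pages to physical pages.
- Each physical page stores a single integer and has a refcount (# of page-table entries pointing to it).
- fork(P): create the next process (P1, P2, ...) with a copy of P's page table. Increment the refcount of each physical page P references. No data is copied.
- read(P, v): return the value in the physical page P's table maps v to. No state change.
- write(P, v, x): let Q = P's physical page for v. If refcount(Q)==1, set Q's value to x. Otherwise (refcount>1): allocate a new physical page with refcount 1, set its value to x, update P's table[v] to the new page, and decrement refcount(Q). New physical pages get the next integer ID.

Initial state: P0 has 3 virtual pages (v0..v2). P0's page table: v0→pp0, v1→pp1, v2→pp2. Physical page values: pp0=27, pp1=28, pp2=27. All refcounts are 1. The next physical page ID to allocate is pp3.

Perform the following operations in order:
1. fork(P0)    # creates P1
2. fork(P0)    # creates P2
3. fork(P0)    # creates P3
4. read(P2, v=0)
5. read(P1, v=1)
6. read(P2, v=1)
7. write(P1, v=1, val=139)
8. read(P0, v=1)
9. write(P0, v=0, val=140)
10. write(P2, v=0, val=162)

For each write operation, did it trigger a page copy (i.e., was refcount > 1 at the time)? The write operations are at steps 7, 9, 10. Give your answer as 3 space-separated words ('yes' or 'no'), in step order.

Op 1: fork(P0) -> P1. 3 ppages; refcounts: pp0:2 pp1:2 pp2:2
Op 2: fork(P0) -> P2. 3 ppages; refcounts: pp0:3 pp1:3 pp2:3
Op 3: fork(P0) -> P3. 3 ppages; refcounts: pp0:4 pp1:4 pp2:4
Op 4: read(P2, v0) -> 27. No state change.
Op 5: read(P1, v1) -> 28. No state change.
Op 6: read(P2, v1) -> 28. No state change.
Op 7: write(P1, v1, 139). refcount(pp1)=4>1 -> COPY to pp3. 4 ppages; refcounts: pp0:4 pp1:3 pp2:4 pp3:1
Op 8: read(P0, v1) -> 28. No state change.
Op 9: write(P0, v0, 140). refcount(pp0)=4>1 -> COPY to pp4. 5 ppages; refcounts: pp0:3 pp1:3 pp2:4 pp3:1 pp4:1
Op 10: write(P2, v0, 162). refcount(pp0)=3>1 -> COPY to pp5. 6 ppages; refcounts: pp0:2 pp1:3 pp2:4 pp3:1 pp4:1 pp5:1

yes yes yes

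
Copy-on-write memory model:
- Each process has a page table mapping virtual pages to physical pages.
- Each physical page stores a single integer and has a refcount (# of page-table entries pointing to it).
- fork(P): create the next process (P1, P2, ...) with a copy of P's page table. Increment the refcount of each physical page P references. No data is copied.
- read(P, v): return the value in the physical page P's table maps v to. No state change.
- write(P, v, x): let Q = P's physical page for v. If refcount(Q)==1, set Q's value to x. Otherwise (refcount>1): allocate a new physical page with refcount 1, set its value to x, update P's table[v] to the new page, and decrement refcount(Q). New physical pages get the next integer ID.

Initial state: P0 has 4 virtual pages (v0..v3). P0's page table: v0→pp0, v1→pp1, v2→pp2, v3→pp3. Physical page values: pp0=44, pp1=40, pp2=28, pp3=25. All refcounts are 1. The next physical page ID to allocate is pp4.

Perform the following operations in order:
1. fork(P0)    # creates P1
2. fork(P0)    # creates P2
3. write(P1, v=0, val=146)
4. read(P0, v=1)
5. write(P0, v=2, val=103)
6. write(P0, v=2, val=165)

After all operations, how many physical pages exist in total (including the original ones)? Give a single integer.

Answer: 6

Derivation:
Op 1: fork(P0) -> P1. 4 ppages; refcounts: pp0:2 pp1:2 pp2:2 pp3:2
Op 2: fork(P0) -> P2. 4 ppages; refcounts: pp0:3 pp1:3 pp2:3 pp3:3
Op 3: write(P1, v0, 146). refcount(pp0)=3>1 -> COPY to pp4. 5 ppages; refcounts: pp0:2 pp1:3 pp2:3 pp3:3 pp4:1
Op 4: read(P0, v1) -> 40. No state change.
Op 5: write(P0, v2, 103). refcount(pp2)=3>1 -> COPY to pp5. 6 ppages; refcounts: pp0:2 pp1:3 pp2:2 pp3:3 pp4:1 pp5:1
Op 6: write(P0, v2, 165). refcount(pp5)=1 -> write in place. 6 ppages; refcounts: pp0:2 pp1:3 pp2:2 pp3:3 pp4:1 pp5:1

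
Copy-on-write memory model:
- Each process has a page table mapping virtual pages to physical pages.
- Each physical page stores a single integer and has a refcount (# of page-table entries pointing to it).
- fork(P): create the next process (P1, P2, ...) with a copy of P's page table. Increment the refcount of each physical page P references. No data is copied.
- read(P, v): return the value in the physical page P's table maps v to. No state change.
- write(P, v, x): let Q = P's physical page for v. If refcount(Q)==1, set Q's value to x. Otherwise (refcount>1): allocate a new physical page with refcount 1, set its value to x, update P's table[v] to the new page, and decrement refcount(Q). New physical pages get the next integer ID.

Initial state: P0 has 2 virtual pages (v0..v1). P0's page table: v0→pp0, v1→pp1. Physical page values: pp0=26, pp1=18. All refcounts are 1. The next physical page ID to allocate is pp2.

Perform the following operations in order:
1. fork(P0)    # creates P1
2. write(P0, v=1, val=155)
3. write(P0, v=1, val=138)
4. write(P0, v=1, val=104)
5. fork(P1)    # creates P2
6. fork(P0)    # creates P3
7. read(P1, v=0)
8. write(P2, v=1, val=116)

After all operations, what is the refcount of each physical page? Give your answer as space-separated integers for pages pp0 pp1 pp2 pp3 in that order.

Answer: 4 1 2 1

Derivation:
Op 1: fork(P0) -> P1. 2 ppages; refcounts: pp0:2 pp1:2
Op 2: write(P0, v1, 155). refcount(pp1)=2>1 -> COPY to pp2. 3 ppages; refcounts: pp0:2 pp1:1 pp2:1
Op 3: write(P0, v1, 138). refcount(pp2)=1 -> write in place. 3 ppages; refcounts: pp0:2 pp1:1 pp2:1
Op 4: write(P0, v1, 104). refcount(pp2)=1 -> write in place. 3 ppages; refcounts: pp0:2 pp1:1 pp2:1
Op 5: fork(P1) -> P2. 3 ppages; refcounts: pp0:3 pp1:2 pp2:1
Op 6: fork(P0) -> P3. 3 ppages; refcounts: pp0:4 pp1:2 pp2:2
Op 7: read(P1, v0) -> 26. No state change.
Op 8: write(P2, v1, 116). refcount(pp1)=2>1 -> COPY to pp3. 4 ppages; refcounts: pp0:4 pp1:1 pp2:2 pp3:1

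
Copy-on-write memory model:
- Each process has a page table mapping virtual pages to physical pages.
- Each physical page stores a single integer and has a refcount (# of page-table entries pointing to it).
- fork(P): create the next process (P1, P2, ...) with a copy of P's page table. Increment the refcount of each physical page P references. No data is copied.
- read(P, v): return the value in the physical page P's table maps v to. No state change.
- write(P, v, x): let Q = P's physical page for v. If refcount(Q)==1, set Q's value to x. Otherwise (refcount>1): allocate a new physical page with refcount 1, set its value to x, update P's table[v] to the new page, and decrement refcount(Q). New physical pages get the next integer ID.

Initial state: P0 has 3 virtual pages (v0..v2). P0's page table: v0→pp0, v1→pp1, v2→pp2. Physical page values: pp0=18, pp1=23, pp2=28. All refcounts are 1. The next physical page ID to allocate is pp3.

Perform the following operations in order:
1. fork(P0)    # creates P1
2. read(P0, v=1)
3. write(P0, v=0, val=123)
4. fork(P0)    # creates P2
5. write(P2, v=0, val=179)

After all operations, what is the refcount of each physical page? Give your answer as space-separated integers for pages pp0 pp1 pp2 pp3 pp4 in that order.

Answer: 1 3 3 1 1

Derivation:
Op 1: fork(P0) -> P1. 3 ppages; refcounts: pp0:2 pp1:2 pp2:2
Op 2: read(P0, v1) -> 23. No state change.
Op 3: write(P0, v0, 123). refcount(pp0)=2>1 -> COPY to pp3. 4 ppages; refcounts: pp0:1 pp1:2 pp2:2 pp3:1
Op 4: fork(P0) -> P2. 4 ppages; refcounts: pp0:1 pp1:3 pp2:3 pp3:2
Op 5: write(P2, v0, 179). refcount(pp3)=2>1 -> COPY to pp4. 5 ppages; refcounts: pp0:1 pp1:3 pp2:3 pp3:1 pp4:1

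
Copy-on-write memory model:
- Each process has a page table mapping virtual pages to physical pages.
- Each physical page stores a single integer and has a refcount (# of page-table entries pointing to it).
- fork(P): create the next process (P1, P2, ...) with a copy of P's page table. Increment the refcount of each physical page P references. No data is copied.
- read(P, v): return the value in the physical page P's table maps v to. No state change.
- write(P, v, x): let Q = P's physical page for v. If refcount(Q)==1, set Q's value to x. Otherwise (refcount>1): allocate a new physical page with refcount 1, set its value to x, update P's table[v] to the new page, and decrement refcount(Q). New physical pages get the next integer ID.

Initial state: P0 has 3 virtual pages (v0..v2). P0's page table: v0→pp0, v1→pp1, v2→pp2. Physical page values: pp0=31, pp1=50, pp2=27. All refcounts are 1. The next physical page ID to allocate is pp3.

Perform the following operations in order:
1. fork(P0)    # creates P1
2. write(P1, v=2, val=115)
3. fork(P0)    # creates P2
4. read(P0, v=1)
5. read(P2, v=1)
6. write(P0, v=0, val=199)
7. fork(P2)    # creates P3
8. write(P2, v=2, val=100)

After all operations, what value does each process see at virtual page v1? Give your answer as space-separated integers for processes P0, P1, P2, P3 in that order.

Op 1: fork(P0) -> P1. 3 ppages; refcounts: pp0:2 pp1:2 pp2:2
Op 2: write(P1, v2, 115). refcount(pp2)=2>1 -> COPY to pp3. 4 ppages; refcounts: pp0:2 pp1:2 pp2:1 pp3:1
Op 3: fork(P0) -> P2. 4 ppages; refcounts: pp0:3 pp1:3 pp2:2 pp3:1
Op 4: read(P0, v1) -> 50. No state change.
Op 5: read(P2, v1) -> 50. No state change.
Op 6: write(P0, v0, 199). refcount(pp0)=3>1 -> COPY to pp4. 5 ppages; refcounts: pp0:2 pp1:3 pp2:2 pp3:1 pp4:1
Op 7: fork(P2) -> P3. 5 ppages; refcounts: pp0:3 pp1:4 pp2:3 pp3:1 pp4:1
Op 8: write(P2, v2, 100). refcount(pp2)=3>1 -> COPY to pp5. 6 ppages; refcounts: pp0:3 pp1:4 pp2:2 pp3:1 pp4:1 pp5:1
P0: v1 -> pp1 = 50
P1: v1 -> pp1 = 50
P2: v1 -> pp1 = 50
P3: v1 -> pp1 = 50

Answer: 50 50 50 50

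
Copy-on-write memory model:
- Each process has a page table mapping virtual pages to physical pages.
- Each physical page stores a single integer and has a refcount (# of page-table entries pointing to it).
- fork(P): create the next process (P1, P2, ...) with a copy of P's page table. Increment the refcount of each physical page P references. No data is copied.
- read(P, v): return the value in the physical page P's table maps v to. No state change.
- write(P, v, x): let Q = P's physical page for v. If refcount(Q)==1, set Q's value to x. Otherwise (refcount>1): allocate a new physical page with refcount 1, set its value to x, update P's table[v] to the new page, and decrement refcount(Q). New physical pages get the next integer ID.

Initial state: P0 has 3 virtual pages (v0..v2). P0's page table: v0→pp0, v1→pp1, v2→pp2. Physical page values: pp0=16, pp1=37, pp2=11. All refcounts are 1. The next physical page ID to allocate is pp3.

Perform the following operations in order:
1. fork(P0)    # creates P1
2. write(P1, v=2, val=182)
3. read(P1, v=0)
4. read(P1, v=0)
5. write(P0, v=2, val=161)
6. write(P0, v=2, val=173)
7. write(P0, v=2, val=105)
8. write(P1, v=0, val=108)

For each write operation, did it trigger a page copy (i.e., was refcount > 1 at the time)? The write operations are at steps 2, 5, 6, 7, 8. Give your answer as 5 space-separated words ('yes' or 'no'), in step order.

Op 1: fork(P0) -> P1. 3 ppages; refcounts: pp0:2 pp1:2 pp2:2
Op 2: write(P1, v2, 182). refcount(pp2)=2>1 -> COPY to pp3. 4 ppages; refcounts: pp0:2 pp1:2 pp2:1 pp3:1
Op 3: read(P1, v0) -> 16. No state change.
Op 4: read(P1, v0) -> 16. No state change.
Op 5: write(P0, v2, 161). refcount(pp2)=1 -> write in place. 4 ppages; refcounts: pp0:2 pp1:2 pp2:1 pp3:1
Op 6: write(P0, v2, 173). refcount(pp2)=1 -> write in place. 4 ppages; refcounts: pp0:2 pp1:2 pp2:1 pp3:1
Op 7: write(P0, v2, 105). refcount(pp2)=1 -> write in place. 4 ppages; refcounts: pp0:2 pp1:2 pp2:1 pp3:1
Op 8: write(P1, v0, 108). refcount(pp0)=2>1 -> COPY to pp4. 5 ppages; refcounts: pp0:1 pp1:2 pp2:1 pp3:1 pp4:1

yes no no no yes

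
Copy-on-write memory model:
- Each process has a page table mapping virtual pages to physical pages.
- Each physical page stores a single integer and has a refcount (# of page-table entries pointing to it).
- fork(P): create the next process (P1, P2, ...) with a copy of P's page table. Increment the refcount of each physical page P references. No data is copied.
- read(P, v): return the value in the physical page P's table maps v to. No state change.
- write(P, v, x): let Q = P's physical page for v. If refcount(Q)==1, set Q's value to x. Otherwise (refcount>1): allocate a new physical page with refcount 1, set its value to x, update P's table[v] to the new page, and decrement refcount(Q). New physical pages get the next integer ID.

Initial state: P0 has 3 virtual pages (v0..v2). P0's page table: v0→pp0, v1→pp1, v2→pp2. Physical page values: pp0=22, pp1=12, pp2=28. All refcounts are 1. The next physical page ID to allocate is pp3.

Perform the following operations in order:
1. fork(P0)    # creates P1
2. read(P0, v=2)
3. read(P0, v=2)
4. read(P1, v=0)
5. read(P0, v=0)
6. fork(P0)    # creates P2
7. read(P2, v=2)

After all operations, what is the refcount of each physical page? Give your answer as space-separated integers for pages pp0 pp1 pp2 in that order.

Answer: 3 3 3

Derivation:
Op 1: fork(P0) -> P1. 3 ppages; refcounts: pp0:2 pp1:2 pp2:2
Op 2: read(P0, v2) -> 28. No state change.
Op 3: read(P0, v2) -> 28. No state change.
Op 4: read(P1, v0) -> 22. No state change.
Op 5: read(P0, v0) -> 22. No state change.
Op 6: fork(P0) -> P2. 3 ppages; refcounts: pp0:3 pp1:3 pp2:3
Op 7: read(P2, v2) -> 28. No state change.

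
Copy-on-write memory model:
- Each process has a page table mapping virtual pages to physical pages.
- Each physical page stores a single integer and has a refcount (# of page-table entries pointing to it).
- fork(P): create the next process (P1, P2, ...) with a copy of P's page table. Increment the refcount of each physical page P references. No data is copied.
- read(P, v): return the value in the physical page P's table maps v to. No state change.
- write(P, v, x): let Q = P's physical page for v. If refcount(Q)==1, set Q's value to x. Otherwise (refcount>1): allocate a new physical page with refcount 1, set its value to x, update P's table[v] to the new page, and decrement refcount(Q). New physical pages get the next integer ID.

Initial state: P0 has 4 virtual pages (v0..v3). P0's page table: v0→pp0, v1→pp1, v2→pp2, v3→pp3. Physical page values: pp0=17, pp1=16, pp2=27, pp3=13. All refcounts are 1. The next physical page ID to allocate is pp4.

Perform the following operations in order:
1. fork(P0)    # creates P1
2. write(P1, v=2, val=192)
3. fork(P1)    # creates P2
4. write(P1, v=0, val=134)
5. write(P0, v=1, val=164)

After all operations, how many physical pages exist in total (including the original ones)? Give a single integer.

Answer: 7

Derivation:
Op 1: fork(P0) -> P1. 4 ppages; refcounts: pp0:2 pp1:2 pp2:2 pp3:2
Op 2: write(P1, v2, 192). refcount(pp2)=2>1 -> COPY to pp4. 5 ppages; refcounts: pp0:2 pp1:2 pp2:1 pp3:2 pp4:1
Op 3: fork(P1) -> P2. 5 ppages; refcounts: pp0:3 pp1:3 pp2:1 pp3:3 pp4:2
Op 4: write(P1, v0, 134). refcount(pp0)=3>1 -> COPY to pp5. 6 ppages; refcounts: pp0:2 pp1:3 pp2:1 pp3:3 pp4:2 pp5:1
Op 5: write(P0, v1, 164). refcount(pp1)=3>1 -> COPY to pp6. 7 ppages; refcounts: pp0:2 pp1:2 pp2:1 pp3:3 pp4:2 pp5:1 pp6:1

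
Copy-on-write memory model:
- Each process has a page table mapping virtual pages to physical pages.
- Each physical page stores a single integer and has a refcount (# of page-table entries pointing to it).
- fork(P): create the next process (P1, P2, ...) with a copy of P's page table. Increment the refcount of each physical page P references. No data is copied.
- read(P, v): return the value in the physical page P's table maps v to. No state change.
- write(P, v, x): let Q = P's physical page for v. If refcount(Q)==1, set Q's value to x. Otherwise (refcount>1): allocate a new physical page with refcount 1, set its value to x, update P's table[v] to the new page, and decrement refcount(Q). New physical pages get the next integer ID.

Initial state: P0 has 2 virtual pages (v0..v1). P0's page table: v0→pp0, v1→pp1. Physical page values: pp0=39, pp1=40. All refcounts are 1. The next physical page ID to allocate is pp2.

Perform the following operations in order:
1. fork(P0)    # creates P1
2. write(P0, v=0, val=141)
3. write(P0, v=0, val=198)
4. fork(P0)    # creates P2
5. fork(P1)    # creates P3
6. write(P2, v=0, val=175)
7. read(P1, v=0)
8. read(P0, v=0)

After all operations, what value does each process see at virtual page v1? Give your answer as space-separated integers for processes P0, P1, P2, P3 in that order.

Answer: 40 40 40 40

Derivation:
Op 1: fork(P0) -> P1. 2 ppages; refcounts: pp0:2 pp1:2
Op 2: write(P0, v0, 141). refcount(pp0)=2>1 -> COPY to pp2. 3 ppages; refcounts: pp0:1 pp1:2 pp2:1
Op 3: write(P0, v0, 198). refcount(pp2)=1 -> write in place. 3 ppages; refcounts: pp0:1 pp1:2 pp2:1
Op 4: fork(P0) -> P2. 3 ppages; refcounts: pp0:1 pp1:3 pp2:2
Op 5: fork(P1) -> P3. 3 ppages; refcounts: pp0:2 pp1:4 pp2:2
Op 6: write(P2, v0, 175). refcount(pp2)=2>1 -> COPY to pp3. 4 ppages; refcounts: pp0:2 pp1:4 pp2:1 pp3:1
Op 7: read(P1, v0) -> 39. No state change.
Op 8: read(P0, v0) -> 198. No state change.
P0: v1 -> pp1 = 40
P1: v1 -> pp1 = 40
P2: v1 -> pp1 = 40
P3: v1 -> pp1 = 40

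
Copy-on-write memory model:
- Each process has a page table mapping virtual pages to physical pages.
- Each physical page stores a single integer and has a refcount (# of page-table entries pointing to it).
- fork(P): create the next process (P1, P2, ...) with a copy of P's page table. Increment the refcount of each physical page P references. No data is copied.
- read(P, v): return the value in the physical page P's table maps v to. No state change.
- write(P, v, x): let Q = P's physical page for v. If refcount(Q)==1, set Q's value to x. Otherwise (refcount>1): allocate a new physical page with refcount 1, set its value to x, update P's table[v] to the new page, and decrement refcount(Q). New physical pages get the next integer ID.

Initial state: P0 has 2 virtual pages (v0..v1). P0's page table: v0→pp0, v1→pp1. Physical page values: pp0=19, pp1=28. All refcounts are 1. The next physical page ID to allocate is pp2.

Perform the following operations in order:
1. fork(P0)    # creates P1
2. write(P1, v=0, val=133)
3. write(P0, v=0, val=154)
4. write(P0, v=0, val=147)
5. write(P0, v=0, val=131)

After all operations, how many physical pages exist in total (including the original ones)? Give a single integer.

Answer: 3

Derivation:
Op 1: fork(P0) -> P1. 2 ppages; refcounts: pp0:2 pp1:2
Op 2: write(P1, v0, 133). refcount(pp0)=2>1 -> COPY to pp2. 3 ppages; refcounts: pp0:1 pp1:2 pp2:1
Op 3: write(P0, v0, 154). refcount(pp0)=1 -> write in place. 3 ppages; refcounts: pp0:1 pp1:2 pp2:1
Op 4: write(P0, v0, 147). refcount(pp0)=1 -> write in place. 3 ppages; refcounts: pp0:1 pp1:2 pp2:1
Op 5: write(P0, v0, 131). refcount(pp0)=1 -> write in place. 3 ppages; refcounts: pp0:1 pp1:2 pp2:1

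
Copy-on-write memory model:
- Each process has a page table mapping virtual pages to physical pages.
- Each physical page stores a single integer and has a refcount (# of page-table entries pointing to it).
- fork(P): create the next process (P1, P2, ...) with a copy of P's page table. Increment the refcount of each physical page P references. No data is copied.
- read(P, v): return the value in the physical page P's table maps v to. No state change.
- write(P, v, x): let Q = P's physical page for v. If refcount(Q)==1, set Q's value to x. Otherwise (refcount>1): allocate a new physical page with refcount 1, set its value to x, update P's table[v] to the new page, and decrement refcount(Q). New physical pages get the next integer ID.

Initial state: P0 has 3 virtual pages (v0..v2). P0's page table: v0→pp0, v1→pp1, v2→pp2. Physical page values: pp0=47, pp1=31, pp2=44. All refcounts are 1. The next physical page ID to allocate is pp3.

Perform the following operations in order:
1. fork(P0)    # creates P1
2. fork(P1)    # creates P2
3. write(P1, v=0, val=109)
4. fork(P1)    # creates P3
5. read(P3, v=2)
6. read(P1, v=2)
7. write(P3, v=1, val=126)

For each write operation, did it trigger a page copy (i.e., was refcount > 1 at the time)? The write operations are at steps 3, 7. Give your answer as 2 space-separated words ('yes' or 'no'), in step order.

Op 1: fork(P0) -> P1. 3 ppages; refcounts: pp0:2 pp1:2 pp2:2
Op 2: fork(P1) -> P2. 3 ppages; refcounts: pp0:3 pp1:3 pp2:3
Op 3: write(P1, v0, 109). refcount(pp0)=3>1 -> COPY to pp3. 4 ppages; refcounts: pp0:2 pp1:3 pp2:3 pp3:1
Op 4: fork(P1) -> P3. 4 ppages; refcounts: pp0:2 pp1:4 pp2:4 pp3:2
Op 5: read(P3, v2) -> 44. No state change.
Op 6: read(P1, v2) -> 44. No state change.
Op 7: write(P3, v1, 126). refcount(pp1)=4>1 -> COPY to pp4. 5 ppages; refcounts: pp0:2 pp1:3 pp2:4 pp3:2 pp4:1

yes yes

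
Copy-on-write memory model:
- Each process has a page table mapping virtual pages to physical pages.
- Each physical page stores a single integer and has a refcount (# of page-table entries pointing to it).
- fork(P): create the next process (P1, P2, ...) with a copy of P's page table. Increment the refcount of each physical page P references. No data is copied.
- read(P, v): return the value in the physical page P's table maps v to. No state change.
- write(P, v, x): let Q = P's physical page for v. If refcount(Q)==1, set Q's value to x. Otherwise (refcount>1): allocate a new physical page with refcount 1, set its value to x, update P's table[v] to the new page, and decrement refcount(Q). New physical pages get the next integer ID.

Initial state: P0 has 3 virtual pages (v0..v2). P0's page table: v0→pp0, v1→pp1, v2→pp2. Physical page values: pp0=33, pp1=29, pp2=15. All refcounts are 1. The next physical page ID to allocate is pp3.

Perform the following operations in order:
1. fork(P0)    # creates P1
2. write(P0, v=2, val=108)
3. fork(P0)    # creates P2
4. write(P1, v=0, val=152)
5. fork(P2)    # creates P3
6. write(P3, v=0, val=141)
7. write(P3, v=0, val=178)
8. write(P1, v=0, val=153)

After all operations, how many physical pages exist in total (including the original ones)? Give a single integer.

Op 1: fork(P0) -> P1. 3 ppages; refcounts: pp0:2 pp1:2 pp2:2
Op 2: write(P0, v2, 108). refcount(pp2)=2>1 -> COPY to pp3. 4 ppages; refcounts: pp0:2 pp1:2 pp2:1 pp3:1
Op 3: fork(P0) -> P2. 4 ppages; refcounts: pp0:3 pp1:3 pp2:1 pp3:2
Op 4: write(P1, v0, 152). refcount(pp0)=3>1 -> COPY to pp4. 5 ppages; refcounts: pp0:2 pp1:3 pp2:1 pp3:2 pp4:1
Op 5: fork(P2) -> P3. 5 ppages; refcounts: pp0:3 pp1:4 pp2:1 pp3:3 pp4:1
Op 6: write(P3, v0, 141). refcount(pp0)=3>1 -> COPY to pp5. 6 ppages; refcounts: pp0:2 pp1:4 pp2:1 pp3:3 pp4:1 pp5:1
Op 7: write(P3, v0, 178). refcount(pp5)=1 -> write in place. 6 ppages; refcounts: pp0:2 pp1:4 pp2:1 pp3:3 pp4:1 pp5:1
Op 8: write(P1, v0, 153). refcount(pp4)=1 -> write in place. 6 ppages; refcounts: pp0:2 pp1:4 pp2:1 pp3:3 pp4:1 pp5:1

Answer: 6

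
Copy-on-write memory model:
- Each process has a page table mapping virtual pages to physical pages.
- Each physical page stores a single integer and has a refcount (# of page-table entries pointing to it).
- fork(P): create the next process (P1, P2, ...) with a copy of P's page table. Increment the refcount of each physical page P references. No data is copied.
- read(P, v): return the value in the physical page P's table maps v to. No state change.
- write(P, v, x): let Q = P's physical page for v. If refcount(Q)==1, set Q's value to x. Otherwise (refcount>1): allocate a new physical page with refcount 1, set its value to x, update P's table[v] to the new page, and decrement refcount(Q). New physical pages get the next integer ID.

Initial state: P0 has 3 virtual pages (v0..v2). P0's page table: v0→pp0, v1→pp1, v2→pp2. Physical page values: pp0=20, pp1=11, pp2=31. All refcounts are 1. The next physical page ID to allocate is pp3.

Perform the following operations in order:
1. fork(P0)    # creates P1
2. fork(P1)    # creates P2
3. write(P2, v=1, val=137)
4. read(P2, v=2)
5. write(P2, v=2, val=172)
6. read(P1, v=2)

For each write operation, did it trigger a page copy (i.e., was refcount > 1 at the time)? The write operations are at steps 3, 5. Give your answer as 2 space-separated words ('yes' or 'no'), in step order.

Op 1: fork(P0) -> P1. 3 ppages; refcounts: pp0:2 pp1:2 pp2:2
Op 2: fork(P1) -> P2. 3 ppages; refcounts: pp0:3 pp1:3 pp2:3
Op 3: write(P2, v1, 137). refcount(pp1)=3>1 -> COPY to pp3. 4 ppages; refcounts: pp0:3 pp1:2 pp2:3 pp3:1
Op 4: read(P2, v2) -> 31. No state change.
Op 5: write(P2, v2, 172). refcount(pp2)=3>1 -> COPY to pp4. 5 ppages; refcounts: pp0:3 pp1:2 pp2:2 pp3:1 pp4:1
Op 6: read(P1, v2) -> 31. No state change.

yes yes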